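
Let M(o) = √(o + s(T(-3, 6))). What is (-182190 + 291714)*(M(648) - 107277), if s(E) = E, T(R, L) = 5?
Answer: -11749406148 + 109524*√653 ≈ -1.1747e+10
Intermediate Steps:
M(o) = √(5 + o) (M(o) = √(o + 5) = √(5 + o))
(-182190 + 291714)*(M(648) - 107277) = (-182190 + 291714)*(√(5 + 648) - 107277) = 109524*(√653 - 107277) = 109524*(-107277 + √653) = -11749406148 + 109524*√653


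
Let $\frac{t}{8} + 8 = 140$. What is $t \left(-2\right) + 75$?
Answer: $-2037$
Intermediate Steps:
$t = 1056$ ($t = -64 + 8 \cdot 140 = -64 + 1120 = 1056$)
$t \left(-2\right) + 75 = 1056 \left(-2\right) + 75 = -2112 + 75 = -2037$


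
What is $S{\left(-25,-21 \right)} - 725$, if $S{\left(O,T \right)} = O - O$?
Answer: $-725$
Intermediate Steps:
$S{\left(O,T \right)} = 0$
$S{\left(-25,-21 \right)} - 725 = 0 - 725 = -725$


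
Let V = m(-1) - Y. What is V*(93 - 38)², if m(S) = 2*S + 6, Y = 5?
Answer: -3025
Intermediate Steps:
m(S) = 6 + 2*S
V = -1 (V = (6 + 2*(-1)) - 1*5 = (6 - 2) - 5 = 4 - 5 = -1)
V*(93 - 38)² = -(93 - 38)² = -1*55² = -1*3025 = -3025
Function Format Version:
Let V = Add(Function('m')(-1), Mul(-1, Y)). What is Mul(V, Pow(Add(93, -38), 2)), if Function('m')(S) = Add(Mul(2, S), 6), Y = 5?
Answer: -3025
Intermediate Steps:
Function('m')(S) = Add(6, Mul(2, S))
V = -1 (V = Add(Add(6, Mul(2, -1)), Mul(-1, 5)) = Add(Add(6, -2), -5) = Add(4, -5) = -1)
Mul(V, Pow(Add(93, -38), 2)) = Mul(-1, Pow(Add(93, -38), 2)) = Mul(-1, Pow(55, 2)) = Mul(-1, 3025) = -3025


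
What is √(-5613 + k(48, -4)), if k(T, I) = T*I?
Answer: 3*I*√645 ≈ 76.191*I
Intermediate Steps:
k(T, I) = I*T
√(-5613 + k(48, -4)) = √(-5613 - 4*48) = √(-5613 - 192) = √(-5805) = 3*I*√645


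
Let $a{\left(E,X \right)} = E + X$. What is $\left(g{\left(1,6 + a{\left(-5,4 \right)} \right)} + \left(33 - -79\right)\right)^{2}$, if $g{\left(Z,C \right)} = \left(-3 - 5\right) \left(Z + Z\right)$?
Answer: $9216$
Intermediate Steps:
$g{\left(Z,C \right)} = - 16 Z$ ($g{\left(Z,C \right)} = - 8 \cdot 2 Z = - 16 Z$)
$\left(g{\left(1,6 + a{\left(-5,4 \right)} \right)} + \left(33 - -79\right)\right)^{2} = \left(\left(-16\right) 1 + \left(33 - -79\right)\right)^{2} = \left(-16 + \left(33 + 79\right)\right)^{2} = \left(-16 + 112\right)^{2} = 96^{2} = 9216$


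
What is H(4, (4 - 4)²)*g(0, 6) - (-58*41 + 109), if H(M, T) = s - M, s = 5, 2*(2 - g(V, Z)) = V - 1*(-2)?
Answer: 2270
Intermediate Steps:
g(V, Z) = 1 - V/2 (g(V, Z) = 2 - (V - 1*(-2))/2 = 2 - (V + 2)/2 = 2 - (2 + V)/2 = 2 + (-1 - V/2) = 1 - V/2)
H(M, T) = 5 - M
H(4, (4 - 4)²)*g(0, 6) - (-58*41 + 109) = (5 - 1*4)*(1 - ½*0) - (-58*41 + 109) = (5 - 4)*(1 + 0) - (-2378 + 109) = 1*1 - 1*(-2269) = 1 + 2269 = 2270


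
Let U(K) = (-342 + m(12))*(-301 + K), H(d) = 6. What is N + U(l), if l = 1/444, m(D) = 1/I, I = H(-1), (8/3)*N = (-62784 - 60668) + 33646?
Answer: 184385599/2664 ≈ 69214.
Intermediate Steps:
N = -134709/4 (N = 3*((-62784 - 60668) + 33646)/8 = 3*(-123452 + 33646)/8 = (3/8)*(-89806) = -134709/4 ≈ -33677.)
I = 6
m(D) = ⅙ (m(D) = 1/6 = ⅙)
l = 1/444 ≈ 0.0022523
U(K) = 617351/6 - 2051*K/6 (U(K) = (-342 + ⅙)*(-301 + K) = -2051*(-301 + K)/6 = 617351/6 - 2051*K/6)
N + U(l) = -134709/4 + (617351/6 - 2051/6*1/444) = -134709/4 + (617351/6 - 2051/2664) = -134709/4 + 274101793/2664 = 184385599/2664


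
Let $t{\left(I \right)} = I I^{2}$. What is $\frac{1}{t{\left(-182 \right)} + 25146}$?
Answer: $- \frac{1}{6003422} \approx -1.6657 \cdot 10^{-7}$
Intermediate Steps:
$t{\left(I \right)} = I^{3}$
$\frac{1}{t{\left(-182 \right)} + 25146} = \frac{1}{\left(-182\right)^{3} + 25146} = \frac{1}{-6028568 + 25146} = \frac{1}{-6003422} = - \frac{1}{6003422}$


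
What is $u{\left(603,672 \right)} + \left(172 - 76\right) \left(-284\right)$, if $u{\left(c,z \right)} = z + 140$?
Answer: $-26452$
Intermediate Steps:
$u{\left(c,z \right)} = 140 + z$
$u{\left(603,672 \right)} + \left(172 - 76\right) \left(-284\right) = \left(140 + 672\right) + \left(172 - 76\right) \left(-284\right) = 812 + 96 \left(-284\right) = 812 - 27264 = -26452$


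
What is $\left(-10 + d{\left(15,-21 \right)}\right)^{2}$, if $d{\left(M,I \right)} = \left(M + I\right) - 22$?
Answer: $1444$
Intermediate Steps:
$d{\left(M,I \right)} = -22 + I + M$ ($d{\left(M,I \right)} = \left(I + M\right) - 22 = -22 + I + M$)
$\left(-10 + d{\left(15,-21 \right)}\right)^{2} = \left(-10 - 28\right)^{2} = \left(-38\right)^{2} = 1444$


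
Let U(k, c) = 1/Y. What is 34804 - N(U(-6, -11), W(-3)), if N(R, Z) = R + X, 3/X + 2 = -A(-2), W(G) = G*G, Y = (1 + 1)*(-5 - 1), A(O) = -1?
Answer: 417685/12 ≈ 34807.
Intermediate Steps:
Y = -12 (Y = 2*(-6) = -12)
W(G) = G²
U(k, c) = -1/12 (U(k, c) = 1/(-12) = -1/12)
X = -3 (X = 3/(-2 - 1*(-1)) = 3/(-2 + 1) = 3/(-1) = 3*(-1) = -3)
N(R, Z) = -3 + R (N(R, Z) = R - 3 = -3 + R)
34804 - N(U(-6, -11), W(-3)) = 34804 - (-3 - 1/12) = 34804 - 1*(-37/12) = 34804 + 37/12 = 417685/12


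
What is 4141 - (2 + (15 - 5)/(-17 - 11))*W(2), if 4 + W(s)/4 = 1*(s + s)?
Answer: 4141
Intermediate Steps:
W(s) = -16 + 8*s (W(s) = -16 + 4*(1*(s + s)) = -16 + 4*(1*(2*s)) = -16 + 4*(2*s) = -16 + 8*s)
4141 - (2 + (15 - 5)/(-17 - 11))*W(2) = 4141 - (2 + (15 - 5)/(-17 - 11))*(-16 + 8*2) = 4141 - (2 + 10/(-28))*(-16 + 16) = 4141 - (2 + 10*(-1/28))*0 = 4141 - (2 - 5/14)*0 = 4141 - 23*0/14 = 4141 - 1*0 = 4141 + 0 = 4141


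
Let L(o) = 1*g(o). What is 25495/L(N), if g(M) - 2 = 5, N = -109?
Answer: 25495/7 ≈ 3642.1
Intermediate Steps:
g(M) = 7 (g(M) = 2 + 5 = 7)
L(o) = 7 (L(o) = 1*7 = 7)
25495/L(N) = 25495/7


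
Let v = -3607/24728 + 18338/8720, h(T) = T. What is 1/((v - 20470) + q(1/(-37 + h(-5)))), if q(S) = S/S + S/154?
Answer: -990541860/20273462881531 ≈ -4.8859e-5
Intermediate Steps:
v = 6593891/3369190 (v = -3607*1/24728 + 18338*(1/8720) = -3607/24728 + 9169/4360 = 6593891/3369190 ≈ 1.9571)
q(S) = 1 + S/154 (q(S) = 1 + S*(1/154) = 1 + S/154)
1/((v - 20470) + q(1/(-37 + h(-5)))) = 1/((6593891/3369190 - 20470) + (1 + 1/(154*(-37 - 5)))) = 1/(-68960725409/3369190 + (1 + (1/154)/(-42))) = 1/(-68960725409/3369190 + (1 + (1/154)*(-1/42))) = 1/(-68960725409/3369190 + (1 - 1/6468)) = 1/(-68960725409/3369190 + 6467/6468) = 1/(-20273462881531/990541860) = -990541860/20273462881531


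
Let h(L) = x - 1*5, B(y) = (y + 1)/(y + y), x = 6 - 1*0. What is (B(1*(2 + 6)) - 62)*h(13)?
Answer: -983/16 ≈ -61.438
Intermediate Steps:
x = 6 (x = 6 + 0 = 6)
B(y) = (1 + y)/(2*y) (B(y) = (1 + y)/((2*y)) = (1 + y)*(1/(2*y)) = (1 + y)/(2*y))
h(L) = 1 (h(L) = 6 - 1*5 = 6 - 5 = 1)
(B(1*(2 + 6)) - 62)*h(13) = ((1 + 1*(2 + 6))/(2*((1*(2 + 6)))) - 62)*1 = ((1 + 1*8)/(2*((1*8))) - 62)*1 = ((1/2)*(1 + 8)/8 - 62)*1 = ((1/2)*(1/8)*9 - 62)*1 = (9/16 - 62)*1 = -983/16*1 = -983/16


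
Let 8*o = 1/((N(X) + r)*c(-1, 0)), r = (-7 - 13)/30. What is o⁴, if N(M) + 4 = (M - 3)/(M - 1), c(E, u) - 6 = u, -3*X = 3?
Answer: 1/268435456 ≈ 3.7253e-9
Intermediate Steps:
X = -1 (X = -⅓*3 = -1)
c(E, u) = 6 + u
N(M) = -4 + (-3 + M)/(-1 + M) (N(M) = -4 + (M - 3)/(M - 1) = -4 + (-3 + M)/(-1 + M))
r = -⅔ (r = -20*1/30 = -⅔ ≈ -0.66667)
o = -1/128 (o = (1/(((1 - 3*(-1))/(-1 - 1) - ⅔)*(6 + 0)))/8 = (1/(((1 + 3)/(-2) - ⅔)*6))/8 = ((⅙)/(-½*4 - ⅔))/8 = ((⅙)/(-2 - ⅔))/8 = ((⅙)/(-8/3))/8 = (-3/8*⅙)/8 = (⅛)*(-1/16) = -1/128 ≈ -0.0078125)
o⁴ = (-1/128)⁴ = 1/268435456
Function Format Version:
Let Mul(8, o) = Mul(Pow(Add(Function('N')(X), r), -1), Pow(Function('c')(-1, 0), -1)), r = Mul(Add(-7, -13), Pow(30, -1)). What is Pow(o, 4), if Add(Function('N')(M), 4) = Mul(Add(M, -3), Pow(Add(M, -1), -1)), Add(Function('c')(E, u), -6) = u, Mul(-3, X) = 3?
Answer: Rational(1, 268435456) ≈ 3.7253e-9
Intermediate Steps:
X = -1 (X = Mul(Rational(-1, 3), 3) = -1)
Function('c')(E, u) = Add(6, u)
Function('N')(M) = Add(-4, Mul(Pow(Add(-1, M), -1), Add(-3, M))) (Function('N')(M) = Add(-4, Mul(Add(M, -3), Pow(Add(M, -1), -1))) = Add(-4, Mul(Add(-3, M), Pow(Add(-1, M), -1))) = Add(-4, Mul(Pow(Add(-1, M), -1), Add(-3, M))))
r = Rational(-2, 3) (r = Mul(-20, Rational(1, 30)) = Rational(-2, 3) ≈ -0.66667)
o = Rational(-1, 128) (o = Mul(Rational(1, 8), Mul(Pow(Add(Mul(Pow(Add(-1, -1), -1), Add(1, Mul(-3, -1))), Rational(-2, 3)), -1), Pow(Add(6, 0), -1))) = Mul(Rational(1, 8), Mul(Pow(Add(Mul(Pow(-2, -1), Add(1, 3)), Rational(-2, 3)), -1), Pow(6, -1))) = Mul(Rational(1, 8), Mul(Pow(Add(Mul(Rational(-1, 2), 4), Rational(-2, 3)), -1), Rational(1, 6))) = Mul(Rational(1, 8), Mul(Pow(Add(-2, Rational(-2, 3)), -1), Rational(1, 6))) = Mul(Rational(1, 8), Mul(Pow(Rational(-8, 3), -1), Rational(1, 6))) = Mul(Rational(1, 8), Mul(Rational(-3, 8), Rational(1, 6))) = Mul(Rational(1, 8), Rational(-1, 16)) = Rational(-1, 128) ≈ -0.0078125)
Pow(o, 4) = Pow(Rational(-1, 128), 4) = Rational(1, 268435456)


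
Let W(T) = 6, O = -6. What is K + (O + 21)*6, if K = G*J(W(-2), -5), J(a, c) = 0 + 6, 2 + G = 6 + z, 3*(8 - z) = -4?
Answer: 170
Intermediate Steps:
z = 28/3 (z = 8 - ⅓*(-4) = 8 + 4/3 = 28/3 ≈ 9.3333)
G = 40/3 (G = -2 + (6 + 28/3) = -2 + 46/3 = 40/3 ≈ 13.333)
J(a, c) = 6
K = 80 (K = (40/3)*6 = 80)
K + (O + 21)*6 = 80 + (-6 + 21)*6 = 80 + 15*6 = 80 + 90 = 170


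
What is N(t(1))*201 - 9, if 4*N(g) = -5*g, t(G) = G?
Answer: -1041/4 ≈ -260.25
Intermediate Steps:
N(g) = -5*g/4 (N(g) = (-5*g)/4 = -5*g/4)
N(t(1))*201 - 9 = -5/4*1*201 - 9 = -5/4*201 - 9 = -1005/4 - 9 = -1041/4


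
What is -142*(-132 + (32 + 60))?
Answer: 5680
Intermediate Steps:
-142*(-132 + (32 + 60)) = -142*(-132 + 92) = -142*(-40) = 5680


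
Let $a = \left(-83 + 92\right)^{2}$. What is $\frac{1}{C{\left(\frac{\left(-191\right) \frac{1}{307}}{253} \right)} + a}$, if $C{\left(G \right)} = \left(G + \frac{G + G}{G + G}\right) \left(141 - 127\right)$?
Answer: $\frac{77671}{7376071} \approx 0.01053$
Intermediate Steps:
$C{\left(G \right)} = 14 + 14 G$ ($C{\left(G \right)} = \left(G + \frac{2 G}{2 G}\right) 14 = \left(G + 2 G \frac{1}{2 G}\right) 14 = \left(G + 1\right) 14 = \left(1 + G\right) 14 = 14 + 14 G$)
$a = 81$ ($a = 9^{2} = 81$)
$\frac{1}{C{\left(\frac{\left(-191\right) \frac{1}{307}}{253} \right)} + a} = \frac{1}{\left(14 + 14 \frac{\left(-191\right) \frac{1}{307}}{253}\right) + 81} = \frac{1}{\left(14 + 14 \left(-191\right) \frac{1}{307} \cdot \frac{1}{253}\right) + 81} = \frac{1}{\left(14 + 14 \left(\left(- \frac{191}{307}\right) \frac{1}{253}\right)\right) + 81} = \frac{1}{\left(14 + 14 \left(- \frac{191}{77671}\right)\right) + 81} = \frac{1}{\left(14 - \frac{2674}{77671}\right) + 81} = \frac{1}{\frac{1084720}{77671} + 81} = \frac{1}{\frac{7376071}{77671}} = \frac{77671}{7376071}$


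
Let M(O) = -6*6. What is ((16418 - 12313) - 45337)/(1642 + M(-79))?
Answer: -20616/803 ≈ -25.674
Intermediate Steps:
M(O) = -36
((16418 - 12313) - 45337)/(1642 + M(-79)) = ((16418 - 12313) - 45337)/(1642 - 36) = (4105 - 45337)/1606 = -41232*1/1606 = -20616/803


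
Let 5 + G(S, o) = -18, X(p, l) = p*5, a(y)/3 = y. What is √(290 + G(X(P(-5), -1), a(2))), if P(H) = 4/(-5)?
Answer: √267 ≈ 16.340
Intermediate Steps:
P(H) = -⅘ (P(H) = 4*(-⅕) = -⅘)
a(y) = 3*y
X(p, l) = 5*p
G(S, o) = -23 (G(S, o) = -5 - 18 = -23)
√(290 + G(X(P(-5), -1), a(2))) = √(290 - 23) = √267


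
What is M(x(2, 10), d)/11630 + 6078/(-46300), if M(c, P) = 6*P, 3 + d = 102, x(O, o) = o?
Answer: -2159247/26923450 ≈ -0.080199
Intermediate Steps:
d = 99 (d = -3 + 102 = 99)
M(x(2, 10), d)/11630 + 6078/(-46300) = (6*99)/11630 + 6078/(-46300) = 594*(1/11630) + 6078*(-1/46300) = 297/5815 - 3039/23150 = -2159247/26923450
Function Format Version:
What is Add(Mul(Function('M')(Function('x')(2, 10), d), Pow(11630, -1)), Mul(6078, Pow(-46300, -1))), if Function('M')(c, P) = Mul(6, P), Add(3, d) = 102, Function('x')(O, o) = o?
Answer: Rational(-2159247, 26923450) ≈ -0.080199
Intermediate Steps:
d = 99 (d = Add(-3, 102) = 99)
Add(Mul(Function('M')(Function('x')(2, 10), d), Pow(11630, -1)), Mul(6078, Pow(-46300, -1))) = Add(Mul(Mul(6, 99), Pow(11630, -1)), Mul(6078, Pow(-46300, -1))) = Add(Mul(594, Rational(1, 11630)), Mul(6078, Rational(-1, 46300))) = Add(Rational(297, 5815), Rational(-3039, 23150)) = Rational(-2159247, 26923450)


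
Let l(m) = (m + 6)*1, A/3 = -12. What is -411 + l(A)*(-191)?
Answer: 5319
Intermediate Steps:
A = -36 (A = 3*(-12) = -36)
l(m) = 6 + m (l(m) = (6 + m)*1 = 6 + m)
-411 + l(A)*(-191) = -411 + (6 - 36)*(-191) = -411 - 30*(-191) = -411 + 5730 = 5319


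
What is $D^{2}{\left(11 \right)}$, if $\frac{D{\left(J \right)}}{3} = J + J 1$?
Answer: $4356$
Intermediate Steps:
$D{\left(J \right)} = 6 J$ ($D{\left(J \right)} = 3 \left(J + J 1\right) = 3 \left(J + J\right) = 3 \cdot 2 J = 6 J$)
$D^{2}{\left(11 \right)} = \left(6 \cdot 11\right)^{2} = 66^{2} = 4356$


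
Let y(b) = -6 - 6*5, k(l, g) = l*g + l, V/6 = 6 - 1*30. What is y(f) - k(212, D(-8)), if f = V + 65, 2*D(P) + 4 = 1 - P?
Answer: -778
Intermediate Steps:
V = -144 (V = 6*(6 - 1*30) = 6*(6 - 30) = 6*(-24) = -144)
D(P) = -3/2 - P/2 (D(P) = -2 + (1 - P)/2 = -2 + (½ - P/2) = -3/2 - P/2)
k(l, g) = l + g*l (k(l, g) = g*l + l = l + g*l)
f = -79 (f = -144 + 65 = -79)
y(b) = -36 (y(b) = -6 - 30 = -36)
y(f) - k(212, D(-8)) = -36 - 212*(1 + (-3/2 - ½*(-8))) = -36 - 212*(1 + (-3/2 + 4)) = -36 - 212*(1 + 5/2) = -36 - 212*7/2 = -36 - 1*742 = -36 - 742 = -778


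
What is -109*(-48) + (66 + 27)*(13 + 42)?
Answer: 10347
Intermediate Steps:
-109*(-48) + (66 + 27)*(13 + 42) = 5232 + 93*55 = 5232 + 5115 = 10347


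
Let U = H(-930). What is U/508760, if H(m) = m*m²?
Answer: -20108925/12719 ≈ -1581.0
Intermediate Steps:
H(m) = m³
U = -804357000 (U = (-930)³ = -804357000)
U/508760 = -804357000/508760 = -804357000*1/508760 = -20108925/12719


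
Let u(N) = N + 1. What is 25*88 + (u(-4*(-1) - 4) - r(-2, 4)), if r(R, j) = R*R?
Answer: 2197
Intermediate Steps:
r(R, j) = R²
u(N) = 1 + N
25*88 + (u(-4*(-1) - 4) - r(-2, 4)) = 25*88 + ((1 + (-4*(-1) - 4)) - 1*(-2)²) = 2200 + ((1 + (4 - 4)) - 1*4) = 2200 + ((1 + 0) - 4) = 2200 + (1 - 4) = 2200 - 3 = 2197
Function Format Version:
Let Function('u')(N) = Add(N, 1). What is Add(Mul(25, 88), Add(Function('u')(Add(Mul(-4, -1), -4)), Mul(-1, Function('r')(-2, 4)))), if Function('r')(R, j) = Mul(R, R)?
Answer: 2197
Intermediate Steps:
Function('r')(R, j) = Pow(R, 2)
Function('u')(N) = Add(1, N)
Add(Mul(25, 88), Add(Function('u')(Add(Mul(-4, -1), -4)), Mul(-1, Function('r')(-2, 4)))) = Add(Mul(25, 88), Add(Add(1, Add(Mul(-4, -1), -4)), Mul(-1, Pow(-2, 2)))) = Add(2200, Add(Add(1, Add(4, -4)), Mul(-1, 4))) = Add(2200, Add(Add(1, 0), -4)) = Add(2200, Add(1, -4)) = Add(2200, -3) = 2197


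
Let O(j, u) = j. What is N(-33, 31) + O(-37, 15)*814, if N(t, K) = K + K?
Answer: -30056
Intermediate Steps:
N(t, K) = 2*K
N(-33, 31) + O(-37, 15)*814 = 2*31 - 37*814 = 62 - 30118 = -30056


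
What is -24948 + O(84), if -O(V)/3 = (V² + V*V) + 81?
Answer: -67527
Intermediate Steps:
O(V) = -243 - 6*V² (O(V) = -3*((V² + V*V) + 81) = -3*((V² + V²) + 81) = -3*(2*V² + 81) = -3*(81 + 2*V²) = -243 - 6*V²)
-24948 + O(84) = -24948 + (-243 - 6*84²) = -24948 + (-243 - 6*7056) = -24948 + (-243 - 42336) = -24948 - 42579 = -67527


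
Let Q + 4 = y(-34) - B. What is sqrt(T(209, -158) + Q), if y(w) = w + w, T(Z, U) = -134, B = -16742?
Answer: 2*sqrt(4134) ≈ 128.59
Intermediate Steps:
y(w) = 2*w
Q = 16670 (Q = -4 + (2*(-34) - 1*(-16742)) = -4 + (-68 + 16742) = -4 + 16674 = 16670)
sqrt(T(209, -158) + Q) = sqrt(-134 + 16670) = sqrt(16536) = 2*sqrt(4134)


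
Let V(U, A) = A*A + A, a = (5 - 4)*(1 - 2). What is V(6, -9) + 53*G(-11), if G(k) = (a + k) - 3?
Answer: -723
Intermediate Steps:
a = -1 (a = 1*(-1) = -1)
V(U, A) = A + A² (V(U, A) = A² + A = A + A²)
G(k) = -4 + k (G(k) = (-1 + k) - 3 = -4 + k)
V(6, -9) + 53*G(-11) = -9*(1 - 9) + 53*(-4 - 11) = -9*(-8) + 53*(-15) = 72 - 795 = -723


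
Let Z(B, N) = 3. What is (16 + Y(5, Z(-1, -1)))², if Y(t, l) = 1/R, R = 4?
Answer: 4225/16 ≈ 264.06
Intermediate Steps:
Y(t, l) = ¼ (Y(t, l) = 1/4 = ¼)
(16 + Y(5, Z(-1, -1)))² = (16 + ¼)² = (65/4)² = 4225/16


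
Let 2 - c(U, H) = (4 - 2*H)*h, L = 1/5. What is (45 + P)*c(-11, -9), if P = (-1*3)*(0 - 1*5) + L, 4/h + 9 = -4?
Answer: 34314/65 ≈ 527.91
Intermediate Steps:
L = 1/5 ≈ 0.20000
h = -4/13 (h = 4/(-9 - 4) = 4/(-13) = 4*(-1/13) = -4/13 ≈ -0.30769)
c(U, H) = 42/13 - 8*H/13 (c(U, H) = 2 - (4 - 2*H)*(-4)/13 = 2 - (-16/13 + 8*H/13) = 2 + (16/13 - 8*H/13) = 42/13 - 8*H/13)
P = 76/5 (P = (-1*3)*(0 - 1*5) + 1/5 = -3*(0 - 5) + 1/5 = -3*(-5) + 1/5 = 15 + 1/5 = 76/5 ≈ 15.200)
(45 + P)*c(-11, -9) = (45 + 76/5)*(42/13 - 8/13*(-9)) = 301*(42/13 + 72/13)/5 = (301/5)*(114/13) = 34314/65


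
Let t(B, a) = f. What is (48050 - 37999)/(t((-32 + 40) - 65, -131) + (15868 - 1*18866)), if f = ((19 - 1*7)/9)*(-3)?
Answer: -529/158 ≈ -3.3481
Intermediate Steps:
f = -4 (f = ((19 - 7)*(⅑))*(-3) = (12*(⅑))*(-3) = (4/3)*(-3) = -4)
t(B, a) = -4
(48050 - 37999)/(t((-32 + 40) - 65, -131) + (15868 - 1*18866)) = (48050 - 37999)/(-4 + (15868 - 1*18866)) = 10051/(-4 + (15868 - 18866)) = 10051/(-4 - 2998) = 10051/(-3002) = 10051*(-1/3002) = -529/158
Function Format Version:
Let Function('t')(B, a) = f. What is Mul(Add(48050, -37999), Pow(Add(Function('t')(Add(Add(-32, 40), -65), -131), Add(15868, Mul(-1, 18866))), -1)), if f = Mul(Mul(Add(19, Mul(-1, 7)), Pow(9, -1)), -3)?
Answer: Rational(-529, 158) ≈ -3.3481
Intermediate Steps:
f = -4 (f = Mul(Mul(Add(19, -7), Rational(1, 9)), -3) = Mul(Mul(12, Rational(1, 9)), -3) = Mul(Rational(4, 3), -3) = -4)
Function('t')(B, a) = -4
Mul(Add(48050, -37999), Pow(Add(Function('t')(Add(Add(-32, 40), -65), -131), Add(15868, Mul(-1, 18866))), -1)) = Mul(Add(48050, -37999), Pow(Add(-4, Add(15868, Mul(-1, 18866))), -1)) = Mul(10051, Pow(Add(-4, Add(15868, -18866)), -1)) = Mul(10051, Pow(Add(-4, -2998), -1)) = Mul(10051, Pow(-3002, -1)) = Mul(10051, Rational(-1, 3002)) = Rational(-529, 158)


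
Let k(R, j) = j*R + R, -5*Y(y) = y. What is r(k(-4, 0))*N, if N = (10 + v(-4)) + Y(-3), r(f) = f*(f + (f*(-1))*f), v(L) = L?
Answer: 528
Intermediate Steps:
Y(y) = -y/5
k(R, j) = R + R*j (k(R, j) = R*j + R = R + R*j)
r(f) = f*(f - f²) (r(f) = f*(f + (-f)*f) = f*(f - f²))
N = 33/5 (N = (10 - 4) - ⅕*(-3) = 6 + ⅗ = 33/5 ≈ 6.6000)
r(k(-4, 0))*N = ((-4*(1 + 0))²*(1 - (-4)*(1 + 0)))*(33/5) = ((-4*1)²*(1 - (-4)))*(33/5) = ((-4)²*(1 - 1*(-4)))*(33/5) = (16*(1 + 4))*(33/5) = (16*5)*(33/5) = 80*(33/5) = 528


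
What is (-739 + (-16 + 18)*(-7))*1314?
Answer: -989442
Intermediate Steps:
(-739 + (-16 + 18)*(-7))*1314 = (-739 + 2*(-7))*1314 = (-739 - 14)*1314 = -753*1314 = -989442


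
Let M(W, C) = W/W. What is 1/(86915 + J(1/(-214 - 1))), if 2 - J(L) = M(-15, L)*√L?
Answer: 18687155/1624231451136 + I*√215/1624231451136 ≈ 1.1505e-5 + 9.0276e-12*I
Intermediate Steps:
M(W, C) = 1
J(L) = 2 - √L
1/(86915 + J(1/(-214 - 1))) = 1/(86915 + (2 - √(1/(-214 - 1)))) = 1/(86915 + (2 - √(1/(-215)))) = 1/(86915 + (2 - √(-1/215))) = 1/(86915 + (2 - I*√215/215)) = 1/(86917 - I*√215/215)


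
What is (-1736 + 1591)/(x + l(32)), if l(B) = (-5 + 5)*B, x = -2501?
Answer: 145/2501 ≈ 0.057977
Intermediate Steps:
l(B) = 0 (l(B) = 0*B = 0)
(-1736 + 1591)/(x + l(32)) = (-1736 + 1591)/(-2501 + 0) = -145/(-2501) = -145*(-1/2501) = 145/2501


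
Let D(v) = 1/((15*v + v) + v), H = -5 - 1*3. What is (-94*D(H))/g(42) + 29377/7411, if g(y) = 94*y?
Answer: 167808835/42331632 ≈ 3.9641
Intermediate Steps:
H = -8 (H = -5 - 3 = -8)
D(v) = 1/(17*v) (D(v) = 1/(16*v + v) = 1/(17*v))
(-94*D(H))/g(42) + 29377/7411 = (-94/(17*(-8)))/((94*42)) + 29377/7411 = -94*(-1)/(17*8)/3948 + 29377*(1/7411) = -94*(-1/136)*(1/3948) + 29377/7411 = (47/68)*(1/3948) + 29377/7411 = 1/5712 + 29377/7411 = 167808835/42331632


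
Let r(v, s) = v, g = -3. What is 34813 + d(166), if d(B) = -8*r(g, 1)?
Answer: 34837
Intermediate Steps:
d(B) = 24 (d(B) = -8*(-3) = 24)
34813 + d(166) = 34813 + 24 = 34837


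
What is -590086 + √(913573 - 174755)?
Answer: -590086 + √738818 ≈ -5.8923e+5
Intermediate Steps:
-590086 + √(913573 - 174755) = -590086 + √738818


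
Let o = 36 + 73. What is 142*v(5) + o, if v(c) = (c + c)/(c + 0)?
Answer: 393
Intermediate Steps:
v(c) = 2 (v(c) = (2*c)/c = 2)
o = 109
142*v(5) + o = 142*2 + 109 = 284 + 109 = 393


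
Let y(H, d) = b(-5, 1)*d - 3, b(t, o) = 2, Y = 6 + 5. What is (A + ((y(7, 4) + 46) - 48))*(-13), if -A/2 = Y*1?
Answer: 247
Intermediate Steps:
Y = 11
y(H, d) = -3 + 2*d (y(H, d) = 2*d - 3 = -3 + 2*d)
A = -22 ≈ -22.000
(A + ((y(7, 4) + 46) - 48))*(-13) = (-22 + (((-3 + 2*4) + 46) - 48))*(-13) = (-22 + (((-3 + 8) + 46) - 48))*(-13) = (-22 + ((5 + 46) - 48))*(-13) = (-22 + (51 - 48))*(-13) = (-22 + 3)*(-13) = -19*(-13) = 247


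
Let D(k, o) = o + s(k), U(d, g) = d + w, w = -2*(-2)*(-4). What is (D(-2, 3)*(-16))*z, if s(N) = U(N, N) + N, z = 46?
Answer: 12512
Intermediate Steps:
w = -16 (w = 4*(-4) = -16)
U(d, g) = -16 + d (U(d, g) = d - 16 = -16 + d)
s(N) = -16 + 2*N (s(N) = (-16 + N) + N = -16 + 2*N)
D(k, o) = -16 + o + 2*k (D(k, o) = o + (-16 + 2*k) = -16 + o + 2*k)
(D(-2, 3)*(-16))*z = ((-16 + 3 + 2*(-2))*(-16))*46 = ((-16 + 3 - 4)*(-16))*46 = -17*(-16)*46 = 272*46 = 12512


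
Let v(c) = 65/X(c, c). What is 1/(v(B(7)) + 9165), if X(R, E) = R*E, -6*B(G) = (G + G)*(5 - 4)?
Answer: 49/449670 ≈ 0.00010897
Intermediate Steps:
B(G) = -G/3 (B(G) = -(G + G)*(5 - 4)/6 = -2*G/6 = -G/3)
X(R, E) = E*R
v(c) = 65/c**2 (v(c) = 65/((c*c)) = 65/(c**2) = 65/c**2)
1/(v(B(7)) + 9165) = 1/(65/(-1/3*7)**2 + 9165) = 1/(65/(-7/3)**2 + 9165) = 1/(65*(9/49) + 9165) = 1/(585/49 + 9165) = 1/(449670/49) = 49/449670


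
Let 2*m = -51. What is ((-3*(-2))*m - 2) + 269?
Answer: 114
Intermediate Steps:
m = -51/2 (m = (½)*(-51) = -51/2 ≈ -25.500)
((-3*(-2))*m - 2) + 269 = (-3*(-2)*(-51/2) - 2) + 269 = (6*(-51/2) - 2) + 269 = (-153 - 2) + 269 = -155 + 269 = 114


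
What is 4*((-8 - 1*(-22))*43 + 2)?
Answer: 2416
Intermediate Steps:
4*((-8 - 1*(-22))*43 + 2) = 4*((-8 + 22)*43 + 2) = 4*(14*43 + 2) = 4*(602 + 2) = 4*604 = 2416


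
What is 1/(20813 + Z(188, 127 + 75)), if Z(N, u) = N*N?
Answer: 1/56157 ≈ 1.7807e-5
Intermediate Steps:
Z(N, u) = N²
1/(20813 + Z(188, 127 + 75)) = 1/(20813 + 188²) = 1/(20813 + 35344) = 1/56157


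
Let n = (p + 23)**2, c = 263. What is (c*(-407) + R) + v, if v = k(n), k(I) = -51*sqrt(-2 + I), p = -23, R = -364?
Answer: -107405 - 51*I*sqrt(2) ≈ -1.0741e+5 - 72.125*I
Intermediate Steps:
n = 0 (n = (-23 + 23)**2 = 0**2 = 0)
v = -51*I*sqrt(2) (v = -51*sqrt(-2 + 0) = -51*I*sqrt(2) ≈ -72.125*I)
(c*(-407) + R) + v = (263*(-407) - 364) - 51*I*sqrt(2) = (-107041 - 364) - 51*I*sqrt(2) = -107405 - 51*I*sqrt(2)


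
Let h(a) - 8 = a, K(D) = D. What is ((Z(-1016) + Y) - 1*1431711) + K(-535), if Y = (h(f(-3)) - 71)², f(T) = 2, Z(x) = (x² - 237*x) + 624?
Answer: -154853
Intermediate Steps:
Z(x) = 624 + x² - 237*x
h(a) = 8 + a
Y = 3721 (Y = ((8 + 2) - 71)² = (10 - 71)² = (-61)² = 3721)
((Z(-1016) + Y) - 1*1431711) + K(-535) = (((624 + (-1016)² - 237*(-1016)) + 3721) - 1*1431711) - 535 = (((624 + 1032256 + 240792) + 3721) - 1431711) - 535 = ((1273672 + 3721) - 1431711) - 535 = (1277393 - 1431711) - 535 = -154318 - 535 = -154853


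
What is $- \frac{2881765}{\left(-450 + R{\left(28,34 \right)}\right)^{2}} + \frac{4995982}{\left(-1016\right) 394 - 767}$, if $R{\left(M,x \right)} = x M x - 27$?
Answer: $- \frac{5082248747200457}{407903597828551} \approx -12.459$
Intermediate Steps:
$R{\left(M,x \right)} = -27 + M x^{2}$ ($R{\left(M,x \right)} = M x x - 27 = M x^{2} - 27 = -27 + M x^{2}$)
$- \frac{2881765}{\left(-450 + R{\left(28,34 \right)}\right)^{2}} + \frac{4995982}{\left(-1016\right) 394 - 767} = - \frac{2881765}{\left(-450 - \left(27 - 28 \cdot 34^{2}\right)\right)^{2}} + \frac{4995982}{\left(-1016\right) 394 - 767} = - \frac{2881765}{\left(-450 + \left(-27 + 28 \cdot 1156\right)\right)^{2}} + \frac{4995982}{-400304 - 767} = - \frac{2881765}{\left(-450 + \left(-27 + 32368\right)\right)^{2}} + \frac{4995982}{-401071} = - \frac{2881765}{\left(-450 + 32341\right)^{2}} + 4995982 \left(- \frac{1}{401071}\right) = - \frac{2881765}{31891^{2}} - \frac{4995982}{401071} = - \frac{2881765}{1017035881} - \frac{4995982}{401071} = - \frac{5082248747200457}{407903597828551}$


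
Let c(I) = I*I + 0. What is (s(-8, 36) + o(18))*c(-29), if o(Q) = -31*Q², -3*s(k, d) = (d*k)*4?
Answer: -8124060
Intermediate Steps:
s(k, d) = -4*d*k/3 (s(k, d) = -d*k*4/3 = -4*d*k/3)
c(I) = I² (c(I) = I² + 0 = I²)
(s(-8, 36) + o(18))*c(-29) = (-4/3*36*(-8) - 31*18²)*(-29)² = (384 - 31*324)*841 = (384 - 10044)*841 = -9660*841 = -8124060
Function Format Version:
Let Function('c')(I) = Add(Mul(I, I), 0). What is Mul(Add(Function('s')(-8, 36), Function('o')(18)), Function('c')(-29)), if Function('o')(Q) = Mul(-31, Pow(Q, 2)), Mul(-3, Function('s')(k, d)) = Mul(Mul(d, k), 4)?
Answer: -8124060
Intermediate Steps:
Function('s')(k, d) = Mul(Rational(-4, 3), d, k) (Function('s')(k, d) = Mul(Rational(-1, 3), Mul(Mul(d, k), 4)) = Mul(Rational(-1, 3), Mul(4, d, k)) = Mul(Rational(-4, 3), d, k))
Function('c')(I) = Pow(I, 2) (Function('c')(I) = Add(Pow(I, 2), 0) = Pow(I, 2))
Mul(Add(Function('s')(-8, 36), Function('o')(18)), Function('c')(-29)) = Mul(Add(Mul(Rational(-4, 3), 36, -8), Mul(-31, Pow(18, 2))), Pow(-29, 2)) = Mul(Add(384, Mul(-31, 324)), 841) = Mul(Add(384, -10044), 841) = Mul(-9660, 841) = -8124060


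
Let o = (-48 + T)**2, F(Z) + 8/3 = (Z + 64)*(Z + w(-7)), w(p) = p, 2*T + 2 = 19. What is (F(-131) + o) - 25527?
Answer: -176681/12 ≈ -14723.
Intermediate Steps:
T = 17/2 (T = -1 + (1/2)*19 = -1 + 19/2 = 17/2 ≈ 8.5000)
F(Z) = -8/3 + (-7 + Z)*(64 + Z) (F(Z) = -8/3 + (Z + 64)*(Z - 7) = -8/3 + (64 + Z)*(-7 + Z) = -8/3 + (-7 + Z)*(64 + Z))
o = 6241/4 (o = (-48 + 17/2)**2 = (-79/2)**2 = 6241/4 ≈ 1560.3)
(F(-131) + o) - 25527 = ((-1352/3 + (-131)**2 + 57*(-131)) + 6241/4) - 25527 = ((-1352/3 + 17161 - 7467) + 6241/4) - 25527 = (27730/3 + 6241/4) - 25527 = 129643/12 - 25527 = -176681/12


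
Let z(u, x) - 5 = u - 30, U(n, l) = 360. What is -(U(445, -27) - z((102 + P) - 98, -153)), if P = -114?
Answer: -495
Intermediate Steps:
z(u, x) = -25 + u (z(u, x) = 5 + (u - 30) = 5 + (-30 + u) = -25 + u)
-(U(445, -27) - z((102 + P) - 98, -153)) = -(360 - (-25 + ((102 - 114) - 98))) = -(360 - (-25 + (-12 - 98))) = -(360 - (-25 - 110)) = -(360 - 1*(-135)) = -(360 + 135) = -1*495 = -495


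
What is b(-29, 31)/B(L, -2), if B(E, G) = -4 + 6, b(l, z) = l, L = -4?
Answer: -29/2 ≈ -14.500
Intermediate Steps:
B(E, G) = 2
b(-29, 31)/B(L, -2) = -29/2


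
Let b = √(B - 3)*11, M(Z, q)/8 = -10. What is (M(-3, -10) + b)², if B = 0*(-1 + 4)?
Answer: 6037 - 1760*I*√3 ≈ 6037.0 - 3048.4*I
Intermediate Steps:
B = 0 (B = 0*3 = 0)
M(Z, q) = -80 (M(Z, q) = 8*(-10) = -80)
b = 11*I*√3 (b = √(0 - 3)*11 = √(-3)*11 = (I*√3)*11 = 11*I*√3 ≈ 19.053*I)
(M(-3, -10) + b)² = (-80 + 11*I*√3)²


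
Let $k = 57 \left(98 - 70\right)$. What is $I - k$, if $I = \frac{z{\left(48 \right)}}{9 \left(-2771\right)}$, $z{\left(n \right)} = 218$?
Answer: $- \frac{39802862}{24939} \approx -1596.0$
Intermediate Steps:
$I = - \frac{218}{24939}$ ($I = \frac{218}{9 \left(-2771\right)} = \frac{218}{-24939} = 218 \left(- \frac{1}{24939}\right) = - \frac{218}{24939} \approx -0.0087413$)
$k = 1596$ ($k = 57 \cdot 28 = 1596$)
$I - k = - \frac{218}{24939} - 1596 = - \frac{39802862}{24939}$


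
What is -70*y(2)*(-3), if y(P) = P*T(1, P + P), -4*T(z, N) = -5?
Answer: 525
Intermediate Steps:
T(z, N) = 5/4 (T(z, N) = -¼*(-5) = 5/4)
y(P) = 5*P/4 (y(P) = P*(5/4) = 5*P/4)
-70*y(2)*(-3) = -175*2/2*(-3) = -70*5/2*(-3) = -175*(-3) = 525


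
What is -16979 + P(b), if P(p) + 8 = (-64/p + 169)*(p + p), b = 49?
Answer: -553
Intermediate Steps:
P(p) = -8 + 2*p*(169 - 64/p) (P(p) = -8 + (-64/p + 169)*(p + p) = -8 + (169 - 64/p)*(2*p) = -8 + 2*p*(169 - 64/p))
-16979 + P(b) = -16979 + (-136 + 338*49) = -16979 + (-136 + 16562) = -16979 + 16426 = -553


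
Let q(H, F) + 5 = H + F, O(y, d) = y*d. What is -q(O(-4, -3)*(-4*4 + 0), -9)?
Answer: 206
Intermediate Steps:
O(y, d) = d*y
q(H, F) = -5 + F + H (q(H, F) = -5 + (H + F) = -5 + (F + H) = -5 + F + H)
-q(O(-4, -3)*(-4*4 + 0), -9) = -(-5 - 9 + (-3*(-4))*(-4*4 + 0)) = -(-5 - 9 + 12*(-16 + 0)) = -(-5 - 9 + 12*(-16)) = -(-5 - 9 - 192) = -1*(-206) = 206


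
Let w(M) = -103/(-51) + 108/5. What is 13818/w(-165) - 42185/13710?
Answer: 9610867729/16515066 ≈ 581.95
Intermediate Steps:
w(M) = 6023/255 (w(M) = -103*(-1/51) + 108*(⅕) = 103/51 + 108/5 = 6023/255)
13818/w(-165) - 42185/13710 = 13818/(6023/255) - 42185/13710 = 13818*(255/6023) - 42185*1/13710 = 3523590/6023 - 8437/2742 = 9610867729/16515066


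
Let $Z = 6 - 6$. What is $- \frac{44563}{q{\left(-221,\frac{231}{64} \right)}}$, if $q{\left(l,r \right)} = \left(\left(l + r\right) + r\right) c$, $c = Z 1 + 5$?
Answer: $\frac{1426016}{34205} \approx 41.69$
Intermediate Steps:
$Z = 0$ ($Z = 6 - 6 = 0$)
$c = 5$ ($c = 0 \cdot 1 + 5 = 0 + 5 = 5$)
$q{\left(l,r \right)} = 5 l + 10 r$ ($q{\left(l,r \right)} = \left(\left(l + r\right) + r\right) 5 = \left(l + 2 r\right) 5 = 5 l + 10 r$)
$- \frac{44563}{q{\left(-221,\frac{231}{64} \right)}} = - \frac{44563}{5 \left(-221\right) + 10 \cdot \frac{231}{64}} = - \frac{44563}{-1105 + 10 \cdot 231 \cdot \frac{1}{64}} = - \frac{44563}{-1105 + 10 \cdot \frac{231}{64}} = - \frac{44563}{-1105 + \frac{1155}{32}} = - \frac{44563}{- \frac{34205}{32}} = \left(-44563\right) \left(- \frac{32}{34205}\right) = \frac{1426016}{34205}$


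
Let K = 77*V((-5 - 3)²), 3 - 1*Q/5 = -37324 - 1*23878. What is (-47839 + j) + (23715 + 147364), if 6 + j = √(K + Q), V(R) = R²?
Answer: 123234 + √621417 ≈ 1.2402e+5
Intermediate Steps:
Q = 306025 (Q = 15 - 5*(-37324 - 1*23878) = 15 - 5*(-37324 - 23878) = 15 - 5*(-61202) = 15 + 306010 = 306025)
K = 315392 (K = 77*((-5 - 3)²)² = 77*((-8)²)² = 77*64² = 77*4096 = 315392)
j = -6 + √621417 (j = -6 + √(315392 + 306025) = -6 + √621417 ≈ 782.30)
(-47839 + j) + (23715 + 147364) = (-47839 + (-6 + √621417)) + (23715 + 147364) = (-47845 + √621417) + 171079 = 123234 + √621417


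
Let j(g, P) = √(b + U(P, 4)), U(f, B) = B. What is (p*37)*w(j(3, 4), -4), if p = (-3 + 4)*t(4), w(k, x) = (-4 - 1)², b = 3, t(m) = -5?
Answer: -4625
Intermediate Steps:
j(g, P) = √7 (j(g, P) = √(3 + 4) = √7)
w(k, x) = 25 (w(k, x) = (-5)² = 25)
p = -5 (p = (-3 + 4)*(-5) = 1*(-5) = -5)
(p*37)*w(j(3, 4), -4) = -5*37*25 = -185*25 = -4625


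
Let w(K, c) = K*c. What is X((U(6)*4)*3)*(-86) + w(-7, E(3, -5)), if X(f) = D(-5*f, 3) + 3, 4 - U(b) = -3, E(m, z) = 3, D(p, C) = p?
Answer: 35841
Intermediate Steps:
U(b) = 7 (U(b) = 4 - 1*(-3) = 4 + 3 = 7)
X(f) = 3 - 5*f (X(f) = -5*f + 3 = 3 - 5*f)
X((U(6)*4)*3)*(-86) + w(-7, E(3, -5)) = (3 - 5*7*4*3)*(-86) - 7*3 = (3 - 140*3)*(-86) - 21 = (3 - 5*84)*(-86) - 21 = (3 - 420)*(-86) - 21 = -417*(-86) - 21 = 35862 - 21 = 35841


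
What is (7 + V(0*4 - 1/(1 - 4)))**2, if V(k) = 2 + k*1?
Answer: 784/9 ≈ 87.111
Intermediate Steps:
V(k) = 2 + k
(7 + V(0*4 - 1/(1 - 4)))**2 = (7 + (2 + (0*4 - 1/(1 - 4))))**2 = (7 + (2 + (0 - 1/(-3))))**2 = (7 + (2 + (0 - 1*(-1/3))))**2 = (7 + (2 + (0 + 1/3)))**2 = (7 + (2 + 1/3))**2 = (7 + 7/3)**2 = (28/3)**2 = 784/9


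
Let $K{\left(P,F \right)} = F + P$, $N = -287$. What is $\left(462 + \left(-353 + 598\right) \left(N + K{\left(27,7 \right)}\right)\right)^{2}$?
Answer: $3785079529$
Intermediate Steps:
$\left(462 + \left(-353 + 598\right) \left(N + K{\left(27,7 \right)}\right)\right)^{2} = \left(462 + \left(-353 + 598\right) \left(-287 + \left(7 + 27\right)\right)\right)^{2} = \left(462 + 245 \left(-287 + 34\right)\right)^{2} = \left(462 + 245 \left(-253\right)\right)^{2} = \left(462 - 61985\right)^{2} = \left(-61523\right)^{2} = 3785079529$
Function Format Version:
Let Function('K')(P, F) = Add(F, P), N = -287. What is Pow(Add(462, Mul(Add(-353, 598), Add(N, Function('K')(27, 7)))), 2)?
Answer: 3785079529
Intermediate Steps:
Pow(Add(462, Mul(Add(-353, 598), Add(N, Function('K')(27, 7)))), 2) = Pow(Add(462, Mul(Add(-353, 598), Add(-287, Add(7, 27)))), 2) = Pow(Add(462, Mul(245, Add(-287, 34))), 2) = Pow(Add(462, Mul(245, -253)), 2) = Pow(Add(462, -61985), 2) = Pow(-61523, 2) = 3785079529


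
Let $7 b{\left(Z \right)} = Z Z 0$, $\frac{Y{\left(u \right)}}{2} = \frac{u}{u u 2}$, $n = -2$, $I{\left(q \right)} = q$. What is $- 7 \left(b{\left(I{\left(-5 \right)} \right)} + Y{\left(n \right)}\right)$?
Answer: $\frac{7}{2} \approx 3.5$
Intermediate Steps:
$Y{\left(u \right)} = \frac{1}{u}$ ($Y{\left(u \right)} = 2 \frac{u}{u u 2} = 2 \frac{u}{u^{2} \cdot 2} = 2 \frac{u}{2 u^{2}} = 2 u \frac{1}{2 u^{2}} = 2 \frac{1}{2 u} = \frac{1}{u}$)
$b{\left(Z \right)} = 0$ ($b{\left(Z \right)} = \frac{Z Z 0}{7} = \frac{Z^{2} \cdot 0}{7} = \frac{1}{7} \cdot 0 = 0$)
$- 7 \left(b{\left(I{\left(-5 \right)} \right)} + Y{\left(n \right)}\right) = - 7 \left(0 + \frac{1}{-2}\right) = - 7 \left(0 - \frac{1}{2}\right) = \left(-7\right) \left(- \frac{1}{2}\right) = \frac{7}{2}$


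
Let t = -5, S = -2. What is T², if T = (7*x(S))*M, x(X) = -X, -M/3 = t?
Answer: 44100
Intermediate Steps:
M = 15 (M = -3*(-5) = 15)
T = 210 (T = (7*(-1*(-2)))*15 = (7*2)*15 = 14*15 = 210)
T² = 210² = 44100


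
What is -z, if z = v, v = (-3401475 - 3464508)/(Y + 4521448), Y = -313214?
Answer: 6865983/4208234 ≈ 1.6316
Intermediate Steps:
v = -6865983/4208234 (v = (-3401475 - 3464508)/(-313214 + 4521448) = -6865983/4208234 ≈ -1.6316)
z = -6865983/4208234 ≈ -1.6316
-z = -1*(-6865983/4208234) = 6865983/4208234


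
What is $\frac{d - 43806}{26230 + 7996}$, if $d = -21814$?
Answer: $- \frac{32810}{17113} \approx -1.9173$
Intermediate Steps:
$\frac{d - 43806}{26230 + 7996} = \frac{-21814 - 43806}{26230 + 7996} = - \frac{65620}{34226} = \left(-65620\right) \frac{1}{34226} = - \frac{32810}{17113}$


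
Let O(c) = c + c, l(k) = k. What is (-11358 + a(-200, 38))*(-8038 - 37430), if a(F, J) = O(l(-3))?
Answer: 516698352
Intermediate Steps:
O(c) = 2*c
a(F, J) = -6 (a(F, J) = 2*(-3) = -6)
(-11358 + a(-200, 38))*(-8038 - 37430) = (-11358 - 6)*(-8038 - 37430) = -11364*(-45468) = 516698352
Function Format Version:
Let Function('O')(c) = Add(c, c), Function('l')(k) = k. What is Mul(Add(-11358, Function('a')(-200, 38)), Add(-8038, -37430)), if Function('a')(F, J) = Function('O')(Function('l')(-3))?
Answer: 516698352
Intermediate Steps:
Function('O')(c) = Mul(2, c)
Function('a')(F, J) = -6 (Function('a')(F, J) = Mul(2, -3) = -6)
Mul(Add(-11358, Function('a')(-200, 38)), Add(-8038, -37430)) = Mul(Add(-11358, -6), Add(-8038, -37430)) = Mul(-11364, -45468) = 516698352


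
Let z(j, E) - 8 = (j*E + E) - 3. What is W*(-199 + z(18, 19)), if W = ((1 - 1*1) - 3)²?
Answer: 1503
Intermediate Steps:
W = 9 (W = ((1 - 1) - 3)² = (0 - 3)² = (-3)² = 9)
z(j, E) = 5 + E + E*j (z(j, E) = 8 + ((j*E + E) - 3) = 8 + ((E*j + E) - 3) = 8 + ((E + E*j) - 3) = 8 + (-3 + E + E*j) = 5 + E + E*j)
W*(-199 + z(18, 19)) = 9*(-199 + (5 + 19 + 19*18)) = 9*(-199 + (5 + 19 + 342)) = 9*(-199 + 366) = 9*167 = 1503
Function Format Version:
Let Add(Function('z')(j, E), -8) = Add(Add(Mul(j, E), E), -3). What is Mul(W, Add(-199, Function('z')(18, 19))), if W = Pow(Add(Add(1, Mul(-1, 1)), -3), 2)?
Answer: 1503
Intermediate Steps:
W = 9 (W = Pow(Add(Add(1, -1), -3), 2) = Pow(Add(0, -3), 2) = Pow(-3, 2) = 9)
Function('z')(j, E) = Add(5, E, Mul(E, j)) (Function('z')(j, E) = Add(8, Add(Add(Mul(j, E), E), -3)) = Add(8, Add(Add(Mul(E, j), E), -3)) = Add(8, Add(Add(E, Mul(E, j)), -3)) = Add(8, Add(-3, E, Mul(E, j))) = Add(5, E, Mul(E, j)))
Mul(W, Add(-199, Function('z')(18, 19))) = Mul(9, Add(-199, Add(5, 19, Mul(19, 18)))) = Mul(9, Add(-199, Add(5, 19, 342))) = Mul(9, Add(-199, 366)) = Mul(9, 167) = 1503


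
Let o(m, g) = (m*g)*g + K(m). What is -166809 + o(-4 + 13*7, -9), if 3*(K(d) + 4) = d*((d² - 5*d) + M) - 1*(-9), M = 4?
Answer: 47239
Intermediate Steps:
K(d) = -1 + d*(4 + d² - 5*d)/3 (K(d) = -4 + (d*((d² - 5*d) + 4) - 1*(-9))/3 = -4 + (d*(4 + d² - 5*d) + 9)/3 = -4 + (9 + d*(4 + d² - 5*d))/3 = -4 + (3 + d*(4 + d² - 5*d)/3) = -1 + d*(4 + d² - 5*d)/3)
o(m, g) = -1 - 5*m²/3 + m³/3 + 4*m/3 + m*g² (o(m, g) = (m*g)*g + (-1 - 5*m²/3 + m³/3 + 4*m/3) = (g*m)*g + (-1 - 5*m²/3 + m³/3 + 4*m/3) = m*g² + (-1 - 5*m²/3 + m³/3 + 4*m/3) = -1 - 5*m²/3 + m³/3 + 4*m/3 + m*g²)
-166809 + o(-4 + 13*7, -9) = -166809 + (-1 - 5*(-4 + 13*7)²/3 + (-4 + 13*7)³/3 + 4*(-4 + 13*7)/3 + (-4 + 13*7)*(-9)²) = -166809 + (-1 - 5*(-4 + 91)²/3 + (-4 + 91)³/3 + 4*(-4 + 91)/3 + (-4 + 91)*81) = -166809 + (-1 - 5/3*87² + (⅓)*87³ + (4/3)*87 + 87*81) = -166809 + (-1 - 5/3*7569 + (⅓)*658503 + 116 + 7047) = -166809 + (-1 - 12615 + 219501 + 116 + 7047) = -166809 + 214048 = 47239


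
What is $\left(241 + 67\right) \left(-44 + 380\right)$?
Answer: $103488$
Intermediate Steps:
$\left(241 + 67\right) \left(-44 + 380\right) = 308 \cdot 336 = 103488$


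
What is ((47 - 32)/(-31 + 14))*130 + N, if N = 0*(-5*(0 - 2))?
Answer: -1950/17 ≈ -114.71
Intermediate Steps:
N = 0 (N = 0*(-5*(-2)) = 0*10 = 0)
((47 - 32)/(-31 + 14))*130 + N = ((47 - 32)/(-31 + 14))*130 + 0 = (15/(-17))*130 + 0 = (15*(-1/17))*130 + 0 = -15/17*130 + 0 = -1950/17 + 0 = -1950/17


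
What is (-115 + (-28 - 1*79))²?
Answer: 49284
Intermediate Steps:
(-115 + (-28 - 1*79))² = (-115 + (-28 - 79))² = (-115 - 107)² = (-222)² = 49284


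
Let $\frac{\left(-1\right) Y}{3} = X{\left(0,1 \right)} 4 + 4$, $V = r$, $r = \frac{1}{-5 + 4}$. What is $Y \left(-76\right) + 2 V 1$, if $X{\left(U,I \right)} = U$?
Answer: $910$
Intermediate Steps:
$r = -1$ ($r = \frac{1}{-1} = -1$)
$V = -1$
$Y = -12$ ($Y = - 3 \left(0 \cdot 4 + 4\right) = - 3 \left(0 + 4\right) = \left(-3\right) 4 = -12$)
$Y \left(-76\right) + 2 V 1 = \left(-12\right) \left(-76\right) + 2 \left(-1\right) 1 = 912 - 2 = 910$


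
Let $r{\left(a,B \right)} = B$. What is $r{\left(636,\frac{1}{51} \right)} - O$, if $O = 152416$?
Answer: $- \frac{7773215}{51} \approx -1.5242 \cdot 10^{5}$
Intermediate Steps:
$r{\left(636,\frac{1}{51} \right)} - O = \frac{1}{51} - 152416 = - \frac{7773215}{51}$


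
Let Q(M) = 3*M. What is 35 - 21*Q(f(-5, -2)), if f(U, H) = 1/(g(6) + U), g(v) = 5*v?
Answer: 812/25 ≈ 32.480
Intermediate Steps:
f(U, H) = 1/(30 + U) (f(U, H) = 1/(5*6 + U) = 1/(30 + U))
35 - 21*Q(f(-5, -2)) = 35 - 63/(30 - 5) = 35 - 63/25 = 812/25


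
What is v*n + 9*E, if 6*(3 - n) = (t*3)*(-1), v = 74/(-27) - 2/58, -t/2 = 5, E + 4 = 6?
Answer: 18440/783 ≈ 23.550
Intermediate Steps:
E = 2 (E = -4 + 6 = 2)
t = -10 (t = -2*5 = -10)
v = -2173/783 (v = 74*(-1/27) - 2*1/58 = -74/27 - 1/29 = -2173/783 ≈ -2.7752)
n = -2 (n = 3 - (-10*3)*(-1)/6 = 3 - (-5)*(-1) = 3 - 1/6*30 = 3 - 5 = -2)
v*n + 9*E = -2173/783*(-2) + 9*2 = 4346/783 + 18 = 18440/783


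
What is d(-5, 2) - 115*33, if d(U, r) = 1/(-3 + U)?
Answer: -30361/8 ≈ -3795.1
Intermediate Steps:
d(-5, 2) - 115*33 = 1/(-3 - 5) - 115*33 = 1/(-8) - 3795 = -⅛ - 3795 = -30361/8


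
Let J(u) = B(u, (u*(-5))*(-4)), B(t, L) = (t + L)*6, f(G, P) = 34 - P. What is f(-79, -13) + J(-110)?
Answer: -13813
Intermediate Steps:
B(t, L) = 6*L + 6*t (B(t, L) = (L + t)*6 = 6*L + 6*t)
J(u) = 126*u (J(u) = 6*((u*(-5))*(-4)) + 6*u = 6*(-5*u*(-4)) + 6*u = 6*(20*u) + 6*u = 120*u + 6*u = 126*u)
f(-79, -13) + J(-110) = (34 - 1*(-13)) + 126*(-110) = (34 + 13) - 13860 = 47 - 13860 = -13813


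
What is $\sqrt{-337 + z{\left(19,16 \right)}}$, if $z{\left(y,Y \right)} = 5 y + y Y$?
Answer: $\sqrt{62} \approx 7.874$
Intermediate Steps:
$z{\left(y,Y \right)} = 5 y + Y y$
$\sqrt{-337 + z{\left(19,16 \right)}} = \sqrt{-337 + 19 \left(5 + 16\right)} = \sqrt{-337 + 19 \cdot 21} = \sqrt{-337 + 399} = \sqrt{62}$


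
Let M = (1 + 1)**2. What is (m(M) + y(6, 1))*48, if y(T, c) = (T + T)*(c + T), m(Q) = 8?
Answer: 4416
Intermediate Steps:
M = 4 (M = 2**2 = 4)
y(T, c) = 2*T*(T + c) (y(T, c) = (2*T)*(T + c) = 2*T*(T + c))
(m(M) + y(6, 1))*48 = (8 + 2*6*(6 + 1))*48 = (8 + 2*6*7)*48 = (8 + 84)*48 = 92*48 = 4416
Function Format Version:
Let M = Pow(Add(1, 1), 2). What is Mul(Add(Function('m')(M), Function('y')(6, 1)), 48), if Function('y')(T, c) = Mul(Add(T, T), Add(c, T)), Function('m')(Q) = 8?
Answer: 4416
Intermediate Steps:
M = 4 (M = Pow(2, 2) = 4)
Function('y')(T, c) = Mul(2, T, Add(T, c)) (Function('y')(T, c) = Mul(Mul(2, T), Add(T, c)) = Mul(2, T, Add(T, c)))
Mul(Add(Function('m')(M), Function('y')(6, 1)), 48) = Mul(Add(8, Mul(2, 6, Add(6, 1))), 48) = Mul(Add(8, Mul(2, 6, 7)), 48) = Mul(Add(8, 84), 48) = Mul(92, 48) = 4416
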